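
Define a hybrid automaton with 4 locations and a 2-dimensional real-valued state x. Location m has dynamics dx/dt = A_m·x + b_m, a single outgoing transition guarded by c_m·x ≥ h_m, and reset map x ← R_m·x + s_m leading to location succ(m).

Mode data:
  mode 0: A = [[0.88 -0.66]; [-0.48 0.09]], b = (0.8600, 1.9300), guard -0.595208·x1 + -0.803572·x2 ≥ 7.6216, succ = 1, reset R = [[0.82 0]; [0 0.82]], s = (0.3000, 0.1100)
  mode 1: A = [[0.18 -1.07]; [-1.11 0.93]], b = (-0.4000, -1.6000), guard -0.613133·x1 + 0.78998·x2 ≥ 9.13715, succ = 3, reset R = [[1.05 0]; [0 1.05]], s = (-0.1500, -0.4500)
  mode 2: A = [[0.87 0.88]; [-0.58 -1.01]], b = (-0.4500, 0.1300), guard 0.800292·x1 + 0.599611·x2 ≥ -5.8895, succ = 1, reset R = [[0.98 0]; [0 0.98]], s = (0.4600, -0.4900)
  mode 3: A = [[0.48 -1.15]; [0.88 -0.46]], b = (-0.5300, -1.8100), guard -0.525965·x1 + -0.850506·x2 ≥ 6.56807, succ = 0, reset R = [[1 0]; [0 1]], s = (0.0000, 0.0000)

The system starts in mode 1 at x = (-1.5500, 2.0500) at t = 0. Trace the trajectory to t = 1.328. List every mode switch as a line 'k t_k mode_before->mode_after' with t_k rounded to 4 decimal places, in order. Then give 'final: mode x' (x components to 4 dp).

Mode 1: guard c·x = 9.1372 hit at Δt = 0.8623 (t = 0.8623), x⁻ = (-5.9565, 6.9433) → reset → x⁺ = (-6.4043, 6.8404), jump to mode 3
Mode 3: flow for 0.4657 to horizon, guard not reached → x = (-10.8785, 1.4878)

1 0.8623 1->3
final: 3 -10.8785 1.4878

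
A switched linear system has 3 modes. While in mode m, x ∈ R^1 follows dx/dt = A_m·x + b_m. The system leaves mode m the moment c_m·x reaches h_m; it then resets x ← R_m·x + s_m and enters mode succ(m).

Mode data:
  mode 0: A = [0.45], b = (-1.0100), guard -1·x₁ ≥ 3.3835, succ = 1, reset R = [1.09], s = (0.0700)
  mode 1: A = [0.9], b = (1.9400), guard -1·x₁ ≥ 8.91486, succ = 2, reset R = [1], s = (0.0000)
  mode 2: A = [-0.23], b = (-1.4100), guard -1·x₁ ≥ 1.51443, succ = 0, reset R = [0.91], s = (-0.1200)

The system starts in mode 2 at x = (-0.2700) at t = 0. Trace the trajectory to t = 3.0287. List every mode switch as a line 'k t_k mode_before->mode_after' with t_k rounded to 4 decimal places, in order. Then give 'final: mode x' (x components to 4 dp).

1 1.0378 2->0
2 1.9444 0->1
final: 1 -6.0361

Mode 2: guard c·x = 1.5144 hit at Δt = 1.0378 (t = 1.0378), x⁻ = (-1.5144) → reset → x⁺ = (-1.4981), jump to mode 0
Mode 0: guard c·x = 3.3835 hit at Δt = 0.9066 (t = 1.9444), x⁻ = (-3.3835) → reset → x⁺ = (-3.6180), jump to mode 1
Mode 1: flow for 1.0843 to horizon, guard not reached → x = (-6.0361)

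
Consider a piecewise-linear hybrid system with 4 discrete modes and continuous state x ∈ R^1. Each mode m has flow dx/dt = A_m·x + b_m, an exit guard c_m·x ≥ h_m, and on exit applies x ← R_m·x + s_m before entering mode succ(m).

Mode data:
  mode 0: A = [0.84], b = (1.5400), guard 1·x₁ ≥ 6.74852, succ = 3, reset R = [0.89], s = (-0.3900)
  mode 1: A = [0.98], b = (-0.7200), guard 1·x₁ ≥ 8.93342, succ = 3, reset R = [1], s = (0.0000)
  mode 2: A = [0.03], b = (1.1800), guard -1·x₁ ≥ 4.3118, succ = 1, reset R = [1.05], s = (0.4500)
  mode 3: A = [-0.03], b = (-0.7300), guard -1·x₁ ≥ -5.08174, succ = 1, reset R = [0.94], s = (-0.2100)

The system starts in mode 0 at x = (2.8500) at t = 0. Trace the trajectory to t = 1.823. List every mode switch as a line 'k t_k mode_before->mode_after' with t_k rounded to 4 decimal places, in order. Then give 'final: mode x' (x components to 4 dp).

Mode 0: guard c·x = 6.7485 hit at Δt = 0.7210 (t = 0.7210), x⁻ = (6.7485) → reset → x⁺ = (5.6162), jump to mode 3
Mode 3: guard c·x = -5.0817 hit at Δt = 0.6002 (t = 1.3212), x⁻ = (5.0817) → reset → x⁺ = (4.5668), jump to mode 1
Mode 1: flow for 0.5018 to horizon, guard not reached → x = (7.0010)

1 0.7210 0->3
2 1.3212 3->1
final: 1 7.0010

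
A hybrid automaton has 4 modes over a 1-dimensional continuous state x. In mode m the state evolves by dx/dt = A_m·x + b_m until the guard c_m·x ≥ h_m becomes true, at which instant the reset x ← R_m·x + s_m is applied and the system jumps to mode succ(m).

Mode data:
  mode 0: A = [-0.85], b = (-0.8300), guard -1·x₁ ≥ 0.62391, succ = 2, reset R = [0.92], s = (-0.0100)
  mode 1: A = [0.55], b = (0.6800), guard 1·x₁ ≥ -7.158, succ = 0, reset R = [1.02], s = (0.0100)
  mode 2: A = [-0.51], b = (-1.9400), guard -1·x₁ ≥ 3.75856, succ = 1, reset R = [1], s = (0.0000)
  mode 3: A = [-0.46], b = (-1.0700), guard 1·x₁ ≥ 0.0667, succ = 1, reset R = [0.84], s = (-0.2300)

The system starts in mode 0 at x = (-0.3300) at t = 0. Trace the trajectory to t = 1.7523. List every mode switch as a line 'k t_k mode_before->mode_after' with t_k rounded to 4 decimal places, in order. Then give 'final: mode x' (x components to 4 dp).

1 0.7133 0->2
final: 2 -1.9084

Mode 0: guard c·x = 0.6239 hit at Δt = 0.7133 (t = 0.7133), x⁻ = (-0.6239) → reset → x⁺ = (-0.5840), jump to mode 2
Mode 2: flow for 1.0390 to horizon, guard not reached → x = (-1.9084)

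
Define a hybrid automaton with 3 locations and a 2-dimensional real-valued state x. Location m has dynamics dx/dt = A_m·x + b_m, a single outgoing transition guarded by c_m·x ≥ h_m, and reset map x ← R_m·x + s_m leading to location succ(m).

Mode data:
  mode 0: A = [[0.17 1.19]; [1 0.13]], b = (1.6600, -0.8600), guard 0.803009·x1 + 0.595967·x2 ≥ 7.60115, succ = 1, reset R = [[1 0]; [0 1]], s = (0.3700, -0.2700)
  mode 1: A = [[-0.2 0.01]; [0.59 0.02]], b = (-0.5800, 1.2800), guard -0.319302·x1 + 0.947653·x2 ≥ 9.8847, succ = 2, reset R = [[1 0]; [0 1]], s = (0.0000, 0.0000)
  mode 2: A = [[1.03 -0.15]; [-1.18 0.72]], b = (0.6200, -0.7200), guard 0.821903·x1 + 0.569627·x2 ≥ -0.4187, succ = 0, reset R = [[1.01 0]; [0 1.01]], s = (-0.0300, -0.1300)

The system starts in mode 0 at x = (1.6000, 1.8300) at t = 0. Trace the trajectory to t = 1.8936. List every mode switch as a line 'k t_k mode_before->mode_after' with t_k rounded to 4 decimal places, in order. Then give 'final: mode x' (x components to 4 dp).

Mode 0: guard c·x = 7.6011 hit at Δt = 0.8210 (t = 0.8210), x⁻ = (6.1939, 4.4086) → reset → x⁺ = (6.5639, 4.1386), jump to mode 1
Mode 1: flow for 1.0726 to horizon, guard not reached → x = (4.8029, 9.2306)

1 0.8210 0->1
final: 1 4.8029 9.2306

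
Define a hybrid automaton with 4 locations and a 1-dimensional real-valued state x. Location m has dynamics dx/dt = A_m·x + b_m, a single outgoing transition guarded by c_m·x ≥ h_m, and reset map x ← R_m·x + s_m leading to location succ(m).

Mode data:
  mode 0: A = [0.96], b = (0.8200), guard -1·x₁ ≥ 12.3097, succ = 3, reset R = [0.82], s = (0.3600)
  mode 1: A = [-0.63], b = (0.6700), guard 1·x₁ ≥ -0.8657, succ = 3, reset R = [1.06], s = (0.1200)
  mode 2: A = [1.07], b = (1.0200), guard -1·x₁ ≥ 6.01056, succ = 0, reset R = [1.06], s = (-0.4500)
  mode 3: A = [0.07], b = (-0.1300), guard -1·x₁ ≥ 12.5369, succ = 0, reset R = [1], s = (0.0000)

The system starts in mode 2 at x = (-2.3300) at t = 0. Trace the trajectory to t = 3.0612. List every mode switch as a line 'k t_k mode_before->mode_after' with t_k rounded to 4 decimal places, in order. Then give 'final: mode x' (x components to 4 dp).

1 1.2160 2->0
2 1.8954 0->3
final: 3 -10.7195

Mode 2: guard c·x = 6.0106 hit at Δt = 1.2160 (t = 1.2160), x⁻ = (-6.0106) → reset → x⁺ = (-6.8212), jump to mode 0
Mode 0: guard c·x = 12.3097 hit at Δt = 0.6794 (t = 1.8954), x⁻ = (-12.3097) → reset → x⁺ = (-9.7340), jump to mode 3
Mode 3: flow for 1.1658 to horizon, guard not reached → x = (-10.7195)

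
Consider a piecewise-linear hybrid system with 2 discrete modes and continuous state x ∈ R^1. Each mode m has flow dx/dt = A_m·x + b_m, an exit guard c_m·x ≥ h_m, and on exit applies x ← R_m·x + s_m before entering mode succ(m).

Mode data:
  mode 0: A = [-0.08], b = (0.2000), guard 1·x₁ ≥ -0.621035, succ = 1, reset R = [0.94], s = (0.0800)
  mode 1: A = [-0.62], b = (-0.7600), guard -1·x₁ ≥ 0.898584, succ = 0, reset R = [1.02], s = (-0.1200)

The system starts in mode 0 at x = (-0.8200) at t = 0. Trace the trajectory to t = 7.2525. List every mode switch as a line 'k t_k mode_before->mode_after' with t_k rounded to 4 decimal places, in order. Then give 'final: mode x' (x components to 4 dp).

Mode 0: guard c·x = -0.6210 hit at Δt = 0.7725 (t = 0.7725), x⁻ = (-0.6210) → reset → x⁺ = (-0.5038), jump to mode 1
Mode 1: guard c·x = 0.8986 hit at Δt = 1.2765 (t = 2.0490), x⁻ = (-0.8986) → reset → x⁺ = (-1.0366), jump to mode 0
Mode 0: guard c·x = -0.6210 hit at Δt = 1.5624 (t = 3.6114), x⁻ = (-0.6210) → reset → x⁺ = (-0.5038), jump to mode 1
Mode 1: guard c·x = 0.8986 hit at Δt = 1.2765 (t = 4.8879), x⁻ = (-0.8986) → reset → x⁺ = (-1.0366), jump to mode 0
Mode 0: guard c·x = -0.6210 hit at Δt = 1.5624 (t = 6.4502), x⁻ = (-0.6210) → reset → x⁺ = (-0.5038), jump to mode 1
Mode 1: flow for 0.8023 to horizon, guard not reached → x = (-0.7867)

1 0.7725 0->1
2 2.0490 1->0
3 3.6114 0->1
4 4.8879 1->0
5 6.4502 0->1
final: 1 -0.7867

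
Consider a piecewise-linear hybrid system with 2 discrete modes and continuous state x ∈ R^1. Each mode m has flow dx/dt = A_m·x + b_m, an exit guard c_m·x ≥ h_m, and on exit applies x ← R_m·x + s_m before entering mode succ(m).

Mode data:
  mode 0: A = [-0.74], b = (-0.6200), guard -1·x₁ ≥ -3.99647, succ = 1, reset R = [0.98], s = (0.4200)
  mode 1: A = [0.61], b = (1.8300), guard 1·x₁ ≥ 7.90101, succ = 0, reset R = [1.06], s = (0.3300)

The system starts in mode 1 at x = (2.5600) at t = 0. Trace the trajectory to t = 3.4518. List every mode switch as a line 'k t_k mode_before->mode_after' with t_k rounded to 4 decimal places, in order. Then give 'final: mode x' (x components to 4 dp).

Mode 1: guard c·x = 7.9010 hit at Δt = 1.1037 (t = 1.1037), x⁻ = (7.9010) → reset → x⁺ = (8.7051), jump to mode 0
Mode 0: guard c·x = -3.9965 hit at Δt = 0.9190 (t = 2.0227), x⁻ = (3.9965) → reset → x⁺ = (4.3365), jump to mode 1
Mode 1: guard c·x = 7.9010 hit at Δt = 0.6492 (t = 2.6719), x⁻ = (7.9010) → reset → x⁺ = (8.7051), jump to mode 0
Mode 0: flow for 0.7799 to horizon, guard not reached → x = (4.5204)

1 1.1037 1->0
2 2.0227 0->1
3 2.6719 1->0
final: 0 4.5204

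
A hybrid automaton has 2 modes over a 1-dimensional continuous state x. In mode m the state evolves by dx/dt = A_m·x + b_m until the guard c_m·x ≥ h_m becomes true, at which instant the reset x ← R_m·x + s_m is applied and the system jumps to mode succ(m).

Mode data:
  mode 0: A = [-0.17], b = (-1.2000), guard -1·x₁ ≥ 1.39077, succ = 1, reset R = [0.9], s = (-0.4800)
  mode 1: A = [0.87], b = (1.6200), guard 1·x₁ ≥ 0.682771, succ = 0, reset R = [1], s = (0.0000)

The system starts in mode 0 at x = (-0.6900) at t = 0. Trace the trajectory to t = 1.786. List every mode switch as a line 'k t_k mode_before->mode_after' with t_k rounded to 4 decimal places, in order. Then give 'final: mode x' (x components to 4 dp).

1 0.6857 0->1
final: 1 -1.5225

Mode 0: guard c·x = 1.3908 hit at Δt = 0.6857 (t = 0.6857), x⁻ = (-1.3908) → reset → x⁺ = (-1.7317), jump to mode 1
Mode 1: flow for 1.1003 to horizon, guard not reached → x = (-1.5225)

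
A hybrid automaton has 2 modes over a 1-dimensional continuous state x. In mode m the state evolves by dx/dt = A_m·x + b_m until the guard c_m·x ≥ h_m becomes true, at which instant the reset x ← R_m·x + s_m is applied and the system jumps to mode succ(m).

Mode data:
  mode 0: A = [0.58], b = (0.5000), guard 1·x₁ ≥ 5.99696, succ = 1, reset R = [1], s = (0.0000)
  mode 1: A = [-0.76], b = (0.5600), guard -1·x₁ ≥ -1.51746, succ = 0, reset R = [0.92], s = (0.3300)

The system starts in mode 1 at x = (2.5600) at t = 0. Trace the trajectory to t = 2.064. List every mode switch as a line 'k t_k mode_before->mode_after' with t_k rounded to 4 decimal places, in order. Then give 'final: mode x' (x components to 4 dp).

1 1.1161 1->0
final: 0 3.6228

Mode 1: guard c·x = -1.5175 hit at Δt = 1.1161 (t = 1.1161), x⁻ = (1.5175) → reset → x⁺ = (1.7261), jump to mode 0
Mode 0: flow for 0.9479 to horizon, guard not reached → x = (3.6228)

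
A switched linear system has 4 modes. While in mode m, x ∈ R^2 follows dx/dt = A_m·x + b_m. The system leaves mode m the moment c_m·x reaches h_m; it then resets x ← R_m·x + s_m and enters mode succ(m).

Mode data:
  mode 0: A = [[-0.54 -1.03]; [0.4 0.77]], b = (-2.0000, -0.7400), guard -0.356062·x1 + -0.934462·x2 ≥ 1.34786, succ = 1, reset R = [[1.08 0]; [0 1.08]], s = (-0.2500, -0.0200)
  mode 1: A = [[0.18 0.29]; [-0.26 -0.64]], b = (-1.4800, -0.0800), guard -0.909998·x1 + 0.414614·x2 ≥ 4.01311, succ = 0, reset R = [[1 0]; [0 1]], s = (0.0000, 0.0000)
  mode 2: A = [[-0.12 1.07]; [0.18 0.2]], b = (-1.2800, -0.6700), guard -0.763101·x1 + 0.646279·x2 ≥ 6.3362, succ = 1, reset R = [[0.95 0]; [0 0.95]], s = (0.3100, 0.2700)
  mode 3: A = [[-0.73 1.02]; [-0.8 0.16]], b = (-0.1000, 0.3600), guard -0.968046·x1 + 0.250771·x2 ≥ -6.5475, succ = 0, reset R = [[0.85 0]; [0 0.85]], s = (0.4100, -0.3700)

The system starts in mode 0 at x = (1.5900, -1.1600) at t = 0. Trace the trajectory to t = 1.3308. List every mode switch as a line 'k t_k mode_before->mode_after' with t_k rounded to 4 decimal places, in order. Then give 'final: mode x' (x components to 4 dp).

Mode 0: guard c·x = 1.3479 hit at Δt = 0.4908 (t = 0.4908), x⁻ = (1.0142, -1.8288) → reset → x⁺ = (0.8453, -1.9951), jump to mode 1
Mode 1: flow for 0.8400 to horizon, guard not reached → x = (-0.7816, -1.2113)

1 0.4908 0->1
final: 1 -0.7816 -1.2113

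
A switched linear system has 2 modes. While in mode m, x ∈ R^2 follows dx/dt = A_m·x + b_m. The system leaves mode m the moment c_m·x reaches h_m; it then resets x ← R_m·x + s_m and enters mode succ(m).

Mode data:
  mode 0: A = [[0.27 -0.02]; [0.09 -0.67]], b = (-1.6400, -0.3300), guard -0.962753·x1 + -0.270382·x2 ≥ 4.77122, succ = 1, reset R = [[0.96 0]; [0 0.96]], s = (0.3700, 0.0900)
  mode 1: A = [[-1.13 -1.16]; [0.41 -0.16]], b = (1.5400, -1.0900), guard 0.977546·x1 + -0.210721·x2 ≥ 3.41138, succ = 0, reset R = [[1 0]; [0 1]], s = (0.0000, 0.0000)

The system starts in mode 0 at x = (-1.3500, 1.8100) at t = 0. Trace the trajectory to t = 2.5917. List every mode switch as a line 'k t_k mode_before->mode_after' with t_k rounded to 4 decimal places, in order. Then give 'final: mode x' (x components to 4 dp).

1 1.4638 0->1
final: 1 0.5717 -1.6166

Mode 0: guard c·x = 4.7712 hit at Δt = 1.4638 (t = 1.4638), x⁻ = (-4.9812, 0.0903) → reset → x⁺ = (-4.4119, 0.1767), jump to mode 1
Mode 1: flow for 1.1279 to horizon, guard not reached → x = (0.5717, -1.6166)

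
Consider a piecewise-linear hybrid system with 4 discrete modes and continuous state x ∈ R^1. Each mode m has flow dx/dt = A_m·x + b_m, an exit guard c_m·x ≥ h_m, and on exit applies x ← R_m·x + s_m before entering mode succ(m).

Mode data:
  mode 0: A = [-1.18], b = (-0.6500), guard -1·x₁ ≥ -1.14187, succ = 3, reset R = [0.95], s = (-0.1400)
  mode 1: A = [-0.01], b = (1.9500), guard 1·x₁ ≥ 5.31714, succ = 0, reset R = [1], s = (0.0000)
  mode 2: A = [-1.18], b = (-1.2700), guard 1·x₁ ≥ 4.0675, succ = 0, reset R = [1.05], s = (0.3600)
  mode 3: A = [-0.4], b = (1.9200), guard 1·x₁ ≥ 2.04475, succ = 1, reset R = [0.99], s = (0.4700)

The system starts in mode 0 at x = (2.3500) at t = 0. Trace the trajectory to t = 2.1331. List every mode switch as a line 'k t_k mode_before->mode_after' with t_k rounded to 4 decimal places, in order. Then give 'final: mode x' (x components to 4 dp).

Mode 0: guard c·x = -1.1419 hit at Δt = 0.4565 (t = 0.4565), x⁻ = (1.1419) → reset → x⁺ = (0.9448), jump to mode 3
Mode 3: guard c·x = 2.0448 hit at Δt = 0.8398 (t = 1.2963), x⁻ = (2.0448) → reset → x⁺ = (2.4943), jump to mode 1
Mode 1: flow for 0.8368 to horizon, guard not reached → x = (4.0985)

1 0.4565 0->3
2 1.2963 3->1
final: 1 4.0985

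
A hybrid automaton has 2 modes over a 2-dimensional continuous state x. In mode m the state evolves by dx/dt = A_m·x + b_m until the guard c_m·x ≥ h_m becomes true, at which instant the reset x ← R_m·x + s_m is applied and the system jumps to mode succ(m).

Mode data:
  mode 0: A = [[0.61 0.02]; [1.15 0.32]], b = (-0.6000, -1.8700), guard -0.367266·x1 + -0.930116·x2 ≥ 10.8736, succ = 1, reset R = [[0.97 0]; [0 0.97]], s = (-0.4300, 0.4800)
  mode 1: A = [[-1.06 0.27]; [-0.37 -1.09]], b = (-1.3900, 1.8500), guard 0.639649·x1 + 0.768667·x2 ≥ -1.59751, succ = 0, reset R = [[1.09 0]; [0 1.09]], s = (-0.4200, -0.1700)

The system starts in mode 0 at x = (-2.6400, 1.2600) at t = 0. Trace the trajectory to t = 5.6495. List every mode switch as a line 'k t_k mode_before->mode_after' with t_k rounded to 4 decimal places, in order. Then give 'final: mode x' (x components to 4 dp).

Mode 0: guard c·x = 10.8736 hit at Δt = 1.2726 (t = 1.2726), x⁻ = (-6.9819, -8.9337) → reset → x⁺ = (-7.2024, -8.1857), jump to mode 1
Mode 1: guard c·x = -1.5975 hit at Δt = 1.3198 (t = 2.5924), x⁻ = (-3.1045, 0.5051) → reset → x⁺ = (-3.8039, 0.3806), jump to mode 0
Mode 0: guard c·x = 10.8736 hit at Δt = 0.9617 (t = 3.5541), x⁻ = (-7.7054, -8.6480) → reset → x⁺ = (-7.9042, -7.9086), jump to mode 1
Mode 1: guard c·x = -1.5975 hit at Δt = 1.3132 (t = 4.8672), x⁻ = (-3.2546, 0.6301) → reset → x⁺ = (-3.9676, 0.5168), jump to mode 0
Mode 0: flow for 0.7823 to horizon, guard not reached → x = (-7.0417, -6.4269)

1 1.2726 0->1
2 2.5924 1->0
3 3.5541 0->1
4 4.8672 1->0
final: 0 -7.0417 -6.4269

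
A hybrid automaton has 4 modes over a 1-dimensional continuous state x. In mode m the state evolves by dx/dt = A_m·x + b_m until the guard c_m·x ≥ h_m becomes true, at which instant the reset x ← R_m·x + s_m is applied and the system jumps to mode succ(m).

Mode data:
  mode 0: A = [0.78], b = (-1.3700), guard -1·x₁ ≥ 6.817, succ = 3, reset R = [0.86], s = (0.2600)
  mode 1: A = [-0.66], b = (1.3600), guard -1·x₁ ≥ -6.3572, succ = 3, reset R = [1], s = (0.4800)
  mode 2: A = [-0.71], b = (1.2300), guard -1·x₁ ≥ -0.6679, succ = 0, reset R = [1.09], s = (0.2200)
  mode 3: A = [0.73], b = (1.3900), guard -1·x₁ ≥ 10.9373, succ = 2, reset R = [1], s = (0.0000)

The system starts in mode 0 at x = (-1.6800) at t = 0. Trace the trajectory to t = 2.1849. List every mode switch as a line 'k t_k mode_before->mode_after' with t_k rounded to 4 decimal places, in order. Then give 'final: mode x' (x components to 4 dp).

1 1.1721 0->3
final: 3 -9.6509

Mode 0: guard c·x = 6.8170 hit at Δt = 1.1721 (t = 1.1721), x⁻ = (-6.8170) → reset → x⁺ = (-5.6026), jump to mode 3
Mode 3: flow for 1.0128 to horizon, guard not reached → x = (-9.6509)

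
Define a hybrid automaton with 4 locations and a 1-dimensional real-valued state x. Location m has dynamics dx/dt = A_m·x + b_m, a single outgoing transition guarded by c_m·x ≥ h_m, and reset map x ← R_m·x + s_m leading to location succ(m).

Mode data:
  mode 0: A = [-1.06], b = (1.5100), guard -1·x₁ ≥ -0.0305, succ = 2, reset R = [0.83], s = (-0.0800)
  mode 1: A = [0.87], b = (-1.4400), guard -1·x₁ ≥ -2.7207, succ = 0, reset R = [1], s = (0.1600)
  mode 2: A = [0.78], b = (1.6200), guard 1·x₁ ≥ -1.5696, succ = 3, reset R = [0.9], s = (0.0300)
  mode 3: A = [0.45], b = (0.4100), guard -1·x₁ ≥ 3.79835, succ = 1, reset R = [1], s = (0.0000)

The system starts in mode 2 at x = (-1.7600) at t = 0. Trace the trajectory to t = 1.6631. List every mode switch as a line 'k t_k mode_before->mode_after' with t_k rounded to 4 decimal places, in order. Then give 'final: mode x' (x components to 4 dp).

Mode 2: guard c·x = -1.5696 hit at Δt = 0.6032 (t = 0.6032), x⁻ = (-1.5696) → reset → x⁺ = (-1.3826), jump to mode 3
Mode 3: flow for 1.0599 to horizon, guard not reached → x = (-1.6708)

1 0.6032 2->3
final: 3 -1.6708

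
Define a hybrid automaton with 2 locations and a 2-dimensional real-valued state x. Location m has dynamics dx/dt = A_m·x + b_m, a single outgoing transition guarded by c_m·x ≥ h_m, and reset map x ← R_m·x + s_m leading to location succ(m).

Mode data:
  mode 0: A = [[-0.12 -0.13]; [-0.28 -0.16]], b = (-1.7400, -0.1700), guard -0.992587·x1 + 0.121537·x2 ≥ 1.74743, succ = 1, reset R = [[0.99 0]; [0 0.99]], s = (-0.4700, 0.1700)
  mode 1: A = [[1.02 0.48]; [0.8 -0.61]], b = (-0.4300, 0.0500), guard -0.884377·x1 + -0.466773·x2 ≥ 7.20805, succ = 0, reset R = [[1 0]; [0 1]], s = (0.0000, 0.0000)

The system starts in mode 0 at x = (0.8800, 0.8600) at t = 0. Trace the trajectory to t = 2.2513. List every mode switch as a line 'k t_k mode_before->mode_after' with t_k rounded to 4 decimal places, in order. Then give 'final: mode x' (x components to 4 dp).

Mode 0: guard c·x = 1.7474 hit at Δt = 1.4452 (t = 1.4452), x⁻ = (-1.6821, 0.6403) → reset → x⁺ = (-2.1353, 0.8039), jump to mode 1
Mode 1: flow for 0.8061 to horizon, guard not reached → x = (-5.4144, -1.3201)

1 1.4452 0->1
final: 1 -5.4144 -1.3201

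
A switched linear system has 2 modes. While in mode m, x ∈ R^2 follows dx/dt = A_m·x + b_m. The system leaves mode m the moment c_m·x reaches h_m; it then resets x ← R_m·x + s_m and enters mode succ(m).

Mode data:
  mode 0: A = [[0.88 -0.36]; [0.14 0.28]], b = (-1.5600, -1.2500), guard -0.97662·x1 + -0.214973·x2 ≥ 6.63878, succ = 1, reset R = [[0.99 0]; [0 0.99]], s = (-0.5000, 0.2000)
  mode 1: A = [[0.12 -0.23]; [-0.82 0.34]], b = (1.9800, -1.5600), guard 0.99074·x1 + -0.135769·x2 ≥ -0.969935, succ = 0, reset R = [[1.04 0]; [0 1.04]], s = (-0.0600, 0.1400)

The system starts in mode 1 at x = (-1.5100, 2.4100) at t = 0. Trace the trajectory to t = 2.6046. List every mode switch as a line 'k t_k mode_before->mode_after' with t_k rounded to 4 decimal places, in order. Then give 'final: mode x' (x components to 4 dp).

1 0.6891 1->0
2 1.8813 0->1
final: 1 -7.3648 5.8027

Mode 1: guard c·x = -0.9699 hit at Δt = 0.6891 (t = 0.6891), x⁻ = (-0.6322, 2.5306) → reset → x⁺ = (-0.7175, 2.7719), jump to mode 0
Mode 0: guard c·x = 6.6388 hit at Δt = 1.1922 (t = 1.8813), x⁻ = (-7.1190, 1.4594) → reset → x⁺ = (-7.5478, 1.6448), jump to mode 1
Mode 1: flow for 0.7233 to horizon, guard not reached → x = (-7.3648, 5.8027)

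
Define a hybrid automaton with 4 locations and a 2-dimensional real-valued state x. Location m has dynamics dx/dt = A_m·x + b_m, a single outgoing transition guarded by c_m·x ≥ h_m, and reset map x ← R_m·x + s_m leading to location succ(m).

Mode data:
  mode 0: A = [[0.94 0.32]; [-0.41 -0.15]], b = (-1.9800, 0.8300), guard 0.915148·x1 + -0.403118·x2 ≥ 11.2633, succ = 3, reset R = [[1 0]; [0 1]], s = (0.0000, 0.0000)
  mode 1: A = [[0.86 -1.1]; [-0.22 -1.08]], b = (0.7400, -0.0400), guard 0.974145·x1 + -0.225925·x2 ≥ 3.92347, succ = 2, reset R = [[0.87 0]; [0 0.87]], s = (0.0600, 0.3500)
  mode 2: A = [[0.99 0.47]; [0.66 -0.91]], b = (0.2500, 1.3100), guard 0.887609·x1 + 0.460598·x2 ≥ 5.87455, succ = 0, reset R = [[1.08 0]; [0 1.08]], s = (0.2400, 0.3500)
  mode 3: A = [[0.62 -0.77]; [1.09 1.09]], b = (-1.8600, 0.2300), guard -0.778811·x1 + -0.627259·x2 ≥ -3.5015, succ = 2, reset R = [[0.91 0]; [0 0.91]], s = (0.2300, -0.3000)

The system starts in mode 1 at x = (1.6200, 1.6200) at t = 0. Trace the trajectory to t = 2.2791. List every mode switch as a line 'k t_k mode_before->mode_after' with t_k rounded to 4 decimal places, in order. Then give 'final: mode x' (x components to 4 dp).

Mode 1: guard c·x = 3.9235 hit at Δt = 1.1667 (t = 1.1667), x⁻ = (4.0361, 0.0365) → reset → x⁺ = (3.5714, 0.3817), jump to mode 2
Mode 2: guard c·x = 5.8746 hit at Δt = 0.4077 (t = 1.5744), x⁻ = (5.7119, 1.7469) → reset → x⁺ = (6.4088, 2.2367), jump to mode 0
Mode 0: flow for 0.7047 to horizon, guard not reached → x = (10.9104, 0.2398)

1 1.1667 1->2
2 1.5744 2->0
final: 0 10.9104 0.2398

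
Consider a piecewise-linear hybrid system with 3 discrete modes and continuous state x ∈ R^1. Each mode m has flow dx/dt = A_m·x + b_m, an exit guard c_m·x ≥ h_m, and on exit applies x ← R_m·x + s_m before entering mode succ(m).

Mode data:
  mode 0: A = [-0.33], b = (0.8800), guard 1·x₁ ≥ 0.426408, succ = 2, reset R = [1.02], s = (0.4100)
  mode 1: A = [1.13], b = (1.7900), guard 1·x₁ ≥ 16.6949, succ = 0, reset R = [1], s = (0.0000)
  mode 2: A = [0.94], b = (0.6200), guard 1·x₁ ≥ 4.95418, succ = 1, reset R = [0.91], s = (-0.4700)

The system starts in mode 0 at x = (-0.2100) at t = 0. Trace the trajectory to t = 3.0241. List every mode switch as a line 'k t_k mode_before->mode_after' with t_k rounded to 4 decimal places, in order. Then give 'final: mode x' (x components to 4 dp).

Mode 0: guard c·x = 0.4264 hit at Δt = 0.7577 (t = 0.7577), x⁻ = (0.4264) → reset → x⁺ = (0.8449), jump to mode 2
Mode 2: guard c·x = 4.9542 hit at Δt = 1.4008 (t = 2.1585), x⁻ = (4.9542) → reset → x⁺ = (4.0383), jump to mode 1
Mode 1: flow for 0.8656 to horizon, guard not reached → x = (13.3685)

1 0.7577 0->2
2 2.1585 2->1
final: 1 13.3685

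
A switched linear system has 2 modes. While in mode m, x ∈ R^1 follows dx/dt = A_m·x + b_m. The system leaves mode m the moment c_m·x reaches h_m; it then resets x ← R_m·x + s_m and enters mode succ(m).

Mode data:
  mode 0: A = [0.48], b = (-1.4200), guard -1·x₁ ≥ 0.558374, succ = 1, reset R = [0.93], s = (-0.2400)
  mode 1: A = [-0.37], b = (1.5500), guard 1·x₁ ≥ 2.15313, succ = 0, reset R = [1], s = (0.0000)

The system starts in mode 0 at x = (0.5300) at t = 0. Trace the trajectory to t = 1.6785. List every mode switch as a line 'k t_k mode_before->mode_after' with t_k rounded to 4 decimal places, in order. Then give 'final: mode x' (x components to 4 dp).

Mode 0: guard c·x = 0.5584 hit at Δt = 0.7715 (t = 0.7715), x⁻ = (-0.5584) → reset → x⁺ = (-0.7593), jump to mode 1
Mode 1: flow for 0.9070 to horizon, guard not reached → x = (0.6514)

1 0.7715 0->1
final: 1 0.6514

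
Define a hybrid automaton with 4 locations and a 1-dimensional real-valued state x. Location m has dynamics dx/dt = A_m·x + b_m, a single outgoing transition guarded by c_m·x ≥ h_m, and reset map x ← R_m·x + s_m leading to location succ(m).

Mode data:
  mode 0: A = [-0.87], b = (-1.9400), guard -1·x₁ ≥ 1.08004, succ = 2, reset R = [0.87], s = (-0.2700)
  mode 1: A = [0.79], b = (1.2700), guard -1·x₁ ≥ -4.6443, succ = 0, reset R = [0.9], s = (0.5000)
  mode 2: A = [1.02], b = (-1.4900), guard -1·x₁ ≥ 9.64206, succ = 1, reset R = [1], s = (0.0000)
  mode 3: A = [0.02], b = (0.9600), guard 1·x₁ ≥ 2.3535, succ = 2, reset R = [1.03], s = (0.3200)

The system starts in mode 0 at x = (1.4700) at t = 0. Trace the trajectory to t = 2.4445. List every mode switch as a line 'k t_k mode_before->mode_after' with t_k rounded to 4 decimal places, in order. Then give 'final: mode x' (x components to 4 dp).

Mode 0: guard c·x = 1.0800 hit at Δt = 1.3433 (t = 1.3433), x⁻ = (-1.0800) → reset → x⁺ = (-1.2096), jump to mode 2
Mode 2: flow for 1.1012 to horizon, guard not reached → x = (-6.7501)

1 1.3433 0->2
final: 2 -6.7501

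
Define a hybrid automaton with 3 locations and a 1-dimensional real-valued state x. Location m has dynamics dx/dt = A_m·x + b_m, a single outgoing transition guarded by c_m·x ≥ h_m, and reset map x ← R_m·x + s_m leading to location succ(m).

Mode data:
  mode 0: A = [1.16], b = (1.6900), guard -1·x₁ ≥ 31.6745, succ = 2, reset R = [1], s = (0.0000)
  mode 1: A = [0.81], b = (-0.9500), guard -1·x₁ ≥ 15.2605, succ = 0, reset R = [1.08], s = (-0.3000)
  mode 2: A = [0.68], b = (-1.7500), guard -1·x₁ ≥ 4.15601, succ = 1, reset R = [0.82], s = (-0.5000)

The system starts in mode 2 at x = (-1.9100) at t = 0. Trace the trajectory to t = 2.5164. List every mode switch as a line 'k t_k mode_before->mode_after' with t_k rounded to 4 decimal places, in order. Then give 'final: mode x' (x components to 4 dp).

1 0.5972 2->1
2 2.0464 1->0
final: 0 -27.8909

Mode 2: guard c·x = 4.1560 hit at Δt = 0.5972 (t = 0.5972), x⁻ = (-4.1560) → reset → x⁺ = (-3.9079), jump to mode 1
Mode 1: guard c·x = 15.2605 hit at Δt = 1.4492 (t = 2.0464), x⁻ = (-15.2605) → reset → x⁺ = (-16.7813), jump to mode 0
Mode 0: flow for 0.4700 to horizon, guard not reached → x = (-27.8909)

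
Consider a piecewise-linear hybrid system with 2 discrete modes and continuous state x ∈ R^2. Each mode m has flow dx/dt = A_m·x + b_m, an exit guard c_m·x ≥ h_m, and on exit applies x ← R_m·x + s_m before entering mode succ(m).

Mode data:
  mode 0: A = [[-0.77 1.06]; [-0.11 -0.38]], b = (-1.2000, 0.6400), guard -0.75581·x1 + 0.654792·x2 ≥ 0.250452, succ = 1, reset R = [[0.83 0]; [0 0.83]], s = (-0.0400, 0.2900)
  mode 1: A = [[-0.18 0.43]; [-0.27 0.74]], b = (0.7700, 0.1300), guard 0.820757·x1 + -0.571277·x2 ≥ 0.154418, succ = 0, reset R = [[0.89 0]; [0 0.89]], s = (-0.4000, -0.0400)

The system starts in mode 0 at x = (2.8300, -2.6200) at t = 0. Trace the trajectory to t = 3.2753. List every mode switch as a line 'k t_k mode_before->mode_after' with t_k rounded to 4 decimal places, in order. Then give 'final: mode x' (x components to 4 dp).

1 1.2078 0->1
2 2.3791 1->0
3 2.4955 0->1
final: 1 -0.1485 -0.1188

Mode 0: guard c·x = 0.2505 hit at Δt = 1.2078 (t = 1.2078), x⁻ = (-1.2440, -1.0535) → reset → x⁺ = (-1.0726, -0.5844), jump to mode 1
Mode 1: guard c·x = 0.1544 hit at Δt = 1.1713 (t = 2.3791), x⁻ = (-0.3507, -0.7742) → reset → x⁺ = (-0.7121, -0.7290), jump to mode 0
Mode 0: guard c·x = 0.2505 hit at Δt = 0.1164 (t = 2.4955), x⁻ = (-0.8639, -0.6146) → reset → x⁺ = (-0.7570, -0.2202), jump to mode 1
Mode 1: flow for 0.7798 to horizon, guard not reached → x = (-0.1485, -0.1188)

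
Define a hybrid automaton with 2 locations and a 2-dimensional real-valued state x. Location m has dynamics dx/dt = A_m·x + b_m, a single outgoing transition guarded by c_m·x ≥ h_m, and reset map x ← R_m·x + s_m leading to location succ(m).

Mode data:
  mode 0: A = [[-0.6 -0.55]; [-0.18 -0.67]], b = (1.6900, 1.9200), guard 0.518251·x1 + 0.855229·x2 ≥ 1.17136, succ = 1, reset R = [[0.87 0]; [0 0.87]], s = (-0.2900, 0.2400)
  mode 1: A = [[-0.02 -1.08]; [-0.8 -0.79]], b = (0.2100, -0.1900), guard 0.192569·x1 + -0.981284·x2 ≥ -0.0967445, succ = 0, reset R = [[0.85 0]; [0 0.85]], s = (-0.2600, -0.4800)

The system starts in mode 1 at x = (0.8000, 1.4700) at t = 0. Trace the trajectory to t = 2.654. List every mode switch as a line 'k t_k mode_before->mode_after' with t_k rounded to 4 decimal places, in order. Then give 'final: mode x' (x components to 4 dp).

1 1.4911 1->0
2 2.2559 0->1
final: 1 0.1660 0.5922

Mode 1: guard c·x = -0.0967 hit at Δt = 1.4911 (t = 1.4911), x⁻ = (0.1215, 0.1224) → reset → x⁺ = (-0.1567, -0.3759), jump to mode 0
Mode 0: guard c·x = 1.1714 hit at Δt = 0.7648 (t = 2.2559), x⁻ = (0.8158, 0.8753) → reset → x⁺ = (0.4197, 1.0015), jump to mode 1
Mode 1: flow for 0.3981 to horizon, guard not reached → x = (0.1660, 0.5922)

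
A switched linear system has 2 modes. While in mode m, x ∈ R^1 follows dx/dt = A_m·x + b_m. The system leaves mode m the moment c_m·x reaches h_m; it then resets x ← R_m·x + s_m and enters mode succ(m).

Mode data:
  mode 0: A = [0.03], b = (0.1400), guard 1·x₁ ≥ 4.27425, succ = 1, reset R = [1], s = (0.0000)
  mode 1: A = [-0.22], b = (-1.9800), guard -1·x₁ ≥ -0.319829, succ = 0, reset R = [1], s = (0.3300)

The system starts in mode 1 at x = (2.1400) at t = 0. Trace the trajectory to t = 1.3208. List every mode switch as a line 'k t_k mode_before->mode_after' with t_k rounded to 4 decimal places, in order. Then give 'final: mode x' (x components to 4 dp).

Mode 1: guard c·x = -0.3198 hit at Δt = 0.8109 (t = 0.8109), x⁻ = (0.3198) → reset → x⁺ = (0.6498), jump to mode 0
Mode 0: flow for 0.5099 to horizon, guard not reached → x = (0.7318)

1 0.8109 1->0
final: 0 0.7318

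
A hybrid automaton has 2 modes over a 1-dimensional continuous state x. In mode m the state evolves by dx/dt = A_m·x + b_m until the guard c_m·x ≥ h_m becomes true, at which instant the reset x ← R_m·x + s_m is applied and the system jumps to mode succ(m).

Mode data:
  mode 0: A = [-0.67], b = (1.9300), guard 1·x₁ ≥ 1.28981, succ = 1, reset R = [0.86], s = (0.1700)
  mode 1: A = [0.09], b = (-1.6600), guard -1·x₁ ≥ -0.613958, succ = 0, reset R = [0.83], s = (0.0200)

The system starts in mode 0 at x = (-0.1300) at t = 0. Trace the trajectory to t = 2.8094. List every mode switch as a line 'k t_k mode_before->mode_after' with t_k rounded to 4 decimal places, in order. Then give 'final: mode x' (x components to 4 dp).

1 0.9521 0->1
2 1.3746 1->0
3 1.9576 0->1
4 2.3801 1->0
final: 0 1.1172

Mode 0: guard c·x = 1.2898 hit at Δt = 0.9521 (t = 0.9521), x⁻ = (1.2898) → reset → x⁺ = (1.2792), jump to mode 1
Mode 1: guard c·x = -0.6140 hit at Δt = 0.4225 (t = 1.3746), x⁻ = (0.6140) → reset → x⁺ = (0.5296), jump to mode 0
Mode 0: guard c·x = 1.2898 hit at Δt = 0.5830 (t = 1.9576), x⁻ = (1.2898) → reset → x⁺ = (1.2792), jump to mode 1
Mode 1: guard c·x = -0.6140 hit at Δt = 0.4225 (t = 2.3801), x⁻ = (0.6140) → reset → x⁺ = (0.5296), jump to mode 0
Mode 0: flow for 0.4293 to horizon, guard not reached → x = (1.1172)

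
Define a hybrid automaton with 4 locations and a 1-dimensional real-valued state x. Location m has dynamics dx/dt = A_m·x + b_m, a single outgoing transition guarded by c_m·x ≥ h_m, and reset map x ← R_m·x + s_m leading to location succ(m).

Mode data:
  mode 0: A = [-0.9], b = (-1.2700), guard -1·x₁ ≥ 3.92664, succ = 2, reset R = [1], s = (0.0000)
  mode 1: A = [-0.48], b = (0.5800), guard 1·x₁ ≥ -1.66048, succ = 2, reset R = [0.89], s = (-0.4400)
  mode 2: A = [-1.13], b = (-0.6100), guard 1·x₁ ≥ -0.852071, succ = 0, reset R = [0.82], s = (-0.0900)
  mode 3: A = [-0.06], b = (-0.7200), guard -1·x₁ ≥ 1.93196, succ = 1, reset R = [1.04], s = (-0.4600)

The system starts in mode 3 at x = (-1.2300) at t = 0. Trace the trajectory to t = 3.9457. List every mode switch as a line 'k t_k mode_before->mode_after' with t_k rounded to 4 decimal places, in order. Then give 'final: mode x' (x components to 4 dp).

Mode 3: guard c·x = 1.9320 hit at Δt = 1.1233 (t = 1.1233), x⁻ = (-1.9320) → reset → x⁺ = (-2.4692), jump to mode 1
Mode 1: guard c·x = -1.6605 hit at Δt = 0.5174 (t = 1.6407), x⁻ = (-1.6605) → reset → x⁺ = (-1.9178), jump to mode 2
Mode 2: guard c·x = -0.8521 hit at Δt = 1.3138 (t = 2.9545), x⁻ = (-0.8521) → reset → x⁺ = (-0.7887), jump to mode 0
Mode 0: flow for 0.9912 to horizon, guard not reached → x = (-1.1560)

1 1.1233 3->1
2 1.6407 1->2
3 2.9545 2->0
final: 0 -1.1560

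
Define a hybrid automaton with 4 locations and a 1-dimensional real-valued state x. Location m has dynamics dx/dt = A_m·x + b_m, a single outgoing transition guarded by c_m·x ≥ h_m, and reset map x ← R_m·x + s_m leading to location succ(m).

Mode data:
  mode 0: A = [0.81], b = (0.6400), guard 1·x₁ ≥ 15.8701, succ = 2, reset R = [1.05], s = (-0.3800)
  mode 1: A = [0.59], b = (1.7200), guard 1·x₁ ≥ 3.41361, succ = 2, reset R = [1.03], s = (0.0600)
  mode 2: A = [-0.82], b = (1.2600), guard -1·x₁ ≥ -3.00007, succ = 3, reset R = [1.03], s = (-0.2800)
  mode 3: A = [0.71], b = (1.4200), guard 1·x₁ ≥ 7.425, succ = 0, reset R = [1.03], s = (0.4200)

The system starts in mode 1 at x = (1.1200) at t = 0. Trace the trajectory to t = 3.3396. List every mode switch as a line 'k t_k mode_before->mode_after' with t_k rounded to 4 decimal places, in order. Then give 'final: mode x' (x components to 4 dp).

Mode 1: guard c·x = 3.4136 hit at Δt = 0.7628 (t = 0.7628), x⁻ = (3.4136) → reset → x⁺ = (3.5760), jump to mode 2
Mode 2: guard c·x = -3.0001 hit at Δt = 0.4047 (t = 1.1675), x⁻ = (3.0001) → reset → x⁺ = (2.8101), jump to mode 3
Mode 3: guard c·x = 7.4250 hit at Δt = 0.9474 (t = 2.1149), x⁻ = (7.4250) → reset → x⁺ = (8.0678), jump to mode 0
Mode 0: guard c·x = 15.8701 hit at Δt = 0.7799 (t = 2.8948), x⁻ = (15.8701) → reset → x⁺ = (16.2836), jump to mode 2
Mode 2: flow for 0.4448 to horizon, guard not reached → x = (11.7766)

1 0.7628 1->2
2 1.1675 2->3
3 2.1149 3->0
4 2.8948 0->2
final: 2 11.7766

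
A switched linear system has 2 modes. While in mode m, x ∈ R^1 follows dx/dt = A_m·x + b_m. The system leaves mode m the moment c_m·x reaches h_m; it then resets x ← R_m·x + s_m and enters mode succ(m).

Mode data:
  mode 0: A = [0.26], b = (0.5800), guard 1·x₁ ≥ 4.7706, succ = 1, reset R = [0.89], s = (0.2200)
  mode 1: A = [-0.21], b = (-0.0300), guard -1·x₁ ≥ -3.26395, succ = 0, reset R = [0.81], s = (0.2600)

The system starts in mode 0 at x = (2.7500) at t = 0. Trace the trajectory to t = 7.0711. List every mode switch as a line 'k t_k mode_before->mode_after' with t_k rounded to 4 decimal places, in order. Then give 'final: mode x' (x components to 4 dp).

Mode 0: guard c·x = 4.7706 hit at Δt = 1.3097 (t = 1.3097), x⁻ = (4.7706) → reset → x⁺ = (4.4658), jump to mode 1
Mode 1: guard c·x = -3.2639 hit at Δt = 1.4389 (t = 2.7486), x⁻ = (3.2639) → reset → x⁺ = (2.9038), jump to mode 0
Mode 0: guard c·x = 4.7706 hit at Δt = 1.1927 (t = 3.9413), x⁻ = (4.7706) → reset → x⁺ = (4.4658), jump to mode 1
Mode 1: guard c·x = -3.2639 hit at Δt = 1.4389 (t = 5.3802), x⁻ = (3.2640) → reset → x⁺ = (2.9038), jump to mode 0
Mode 0: guard c·x = 4.7706 hit at Δt = 1.1927 (t = 6.5730), x⁻ = (4.7706) → reset → x⁺ = (4.4658), jump to mode 1
Mode 1: flow for 0.4981 to horizon, guard not reached → x = (4.0081)

1 1.3097 0->1
2 2.7486 1->0
3 3.9413 0->1
4 5.3802 1->0
5 6.5730 0->1
final: 1 4.0081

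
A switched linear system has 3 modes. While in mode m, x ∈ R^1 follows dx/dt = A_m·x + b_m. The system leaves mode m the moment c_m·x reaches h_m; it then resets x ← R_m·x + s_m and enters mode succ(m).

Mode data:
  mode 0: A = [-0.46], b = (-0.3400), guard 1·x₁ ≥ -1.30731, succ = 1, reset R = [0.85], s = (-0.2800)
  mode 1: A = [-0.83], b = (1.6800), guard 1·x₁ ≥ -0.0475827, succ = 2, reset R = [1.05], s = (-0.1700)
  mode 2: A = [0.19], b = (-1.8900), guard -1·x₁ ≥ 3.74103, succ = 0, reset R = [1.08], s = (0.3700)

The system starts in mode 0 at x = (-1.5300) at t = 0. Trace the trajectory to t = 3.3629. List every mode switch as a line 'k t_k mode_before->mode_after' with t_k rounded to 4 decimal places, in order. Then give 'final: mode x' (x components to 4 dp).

Mode 0: guard c·x = -1.3073 hit at Δt = 0.7189 (t = 0.7189), x⁻ = (-1.3073) → reset → x⁺ = (-1.3912), jump to mode 1
Mode 1: guard c·x = -0.0476 hit at Δt = 0.6023 (t = 1.3212), x⁻ = (-0.0476) → reset → x⁺ = (-0.2200), jump to mode 2
Mode 2: guard c·x = 3.7410 hit at Δt = 1.5651 (t = 2.8863), x⁻ = (-3.7410) → reset → x⁺ = (-3.6703), jump to mode 0
Mode 0: flow for 0.4766 to horizon, guard not reached → x = (-3.0933)

1 0.7189 0->1
2 1.3212 1->2
3 2.8863 2->0
final: 0 -3.0933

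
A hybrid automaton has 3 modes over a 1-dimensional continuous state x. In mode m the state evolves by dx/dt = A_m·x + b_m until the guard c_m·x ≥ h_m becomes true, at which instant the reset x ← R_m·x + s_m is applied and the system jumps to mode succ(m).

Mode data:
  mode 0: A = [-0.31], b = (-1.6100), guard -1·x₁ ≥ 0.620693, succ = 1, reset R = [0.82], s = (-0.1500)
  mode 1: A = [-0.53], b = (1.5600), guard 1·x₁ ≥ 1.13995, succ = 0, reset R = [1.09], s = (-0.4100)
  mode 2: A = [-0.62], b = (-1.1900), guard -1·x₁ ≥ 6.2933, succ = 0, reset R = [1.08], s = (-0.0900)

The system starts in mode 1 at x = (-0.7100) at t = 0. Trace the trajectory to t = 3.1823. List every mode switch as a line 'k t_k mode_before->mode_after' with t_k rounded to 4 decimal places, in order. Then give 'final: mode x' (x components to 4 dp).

Mode 1: guard c·x = 1.1400 hit at Δt = 1.3320 (t = 1.3320), x⁻ = (1.1400) → reset → x⁺ = (0.8325), jump to mode 0
Mode 0: guard c·x = 0.6207 hit at Δt = 0.8902 (t = 2.2222), x⁻ = (-0.6207) → reset → x⁺ = (-0.6590), jump to mode 1
Mode 1: flow for 0.9601 to horizon, guard not reached → x = (0.7777)

1 1.3320 1->0
2 2.2222 0->1
final: 1 0.7777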